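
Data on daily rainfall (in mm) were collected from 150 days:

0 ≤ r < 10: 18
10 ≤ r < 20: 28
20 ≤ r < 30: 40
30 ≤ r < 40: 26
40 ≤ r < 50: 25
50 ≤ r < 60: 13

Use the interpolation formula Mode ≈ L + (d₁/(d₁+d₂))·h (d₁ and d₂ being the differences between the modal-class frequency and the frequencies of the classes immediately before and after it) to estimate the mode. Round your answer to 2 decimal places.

Modal class: 20 ≤ r < 30 (highest frequency 40).
d₁ = 40 − 28 = 12, d₂ = 40 − 26 = 14
Mode ≈ 20 + (12/(12+14)) × 10 = 20 + 4.6154 = 24.6154

24.62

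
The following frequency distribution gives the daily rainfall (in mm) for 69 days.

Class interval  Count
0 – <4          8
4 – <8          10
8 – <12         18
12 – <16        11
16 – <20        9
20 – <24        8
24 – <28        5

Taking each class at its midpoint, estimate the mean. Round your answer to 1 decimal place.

Midpoints: 2, 6, 10, 14, 18, 22, 26
Σfm = 8×2 + 10×6 + 18×10 + 11×14 + 9×18 + 8×22 + 5×26 = 878
n = Σf = 69
Mean = 878 / 69 = 12.7246

12.7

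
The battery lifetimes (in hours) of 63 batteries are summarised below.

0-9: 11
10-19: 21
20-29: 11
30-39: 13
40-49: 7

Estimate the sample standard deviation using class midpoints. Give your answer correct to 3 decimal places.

12.822

Midpoints: 4.5, 14.5, 24.5, 34.5, 44.5
n = 63, Σfm = 1383.5, mean = 21.9603
Σfm² = 40575.75
Σf(m − x̄)² = Σfm² − (Σfm)²/n = 40575.75 − 1383.5²/63 = 10193.6508
Sample variance = 10193.6508 / 62 = 164.4137
Standard deviation = √164.4137 = 12.8224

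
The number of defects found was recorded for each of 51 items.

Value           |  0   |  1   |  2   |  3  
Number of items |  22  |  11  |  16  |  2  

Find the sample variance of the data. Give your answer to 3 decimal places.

Values: 0, 1, 2, 3
n = 51, Σfx = 49, mean = 0.9608
Σfx² = 93
Σf(x − x̄)² = Σfx² − (Σfx)²/n = 93 − 49²/51 = 45.9216
Sample variance = 45.9216 / 50 = 0.9184

0.918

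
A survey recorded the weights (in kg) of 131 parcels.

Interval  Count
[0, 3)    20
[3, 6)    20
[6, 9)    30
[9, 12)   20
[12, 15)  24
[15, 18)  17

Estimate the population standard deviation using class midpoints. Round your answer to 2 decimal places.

Midpoints: 1.5, 4.5, 7.5, 10.5, 13.5, 16.5
n = 131, Σfm = 1159.5, mean = 8.8511
Σfm² = 13344.75
Σf(m − x̄)² = Σfm² − (Σfm)²/n = 13344.75 − 1159.5²/131 = 3081.8473
Population variance = 3081.8473 / 131 = 23.5256
Standard deviation = √23.5256 = 4.8503

4.85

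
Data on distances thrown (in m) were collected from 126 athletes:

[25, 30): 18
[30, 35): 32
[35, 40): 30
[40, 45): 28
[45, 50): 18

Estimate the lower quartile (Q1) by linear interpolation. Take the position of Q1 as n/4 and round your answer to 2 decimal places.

32.11

Cumulative frequencies: 18, 50, 80, 108, 126
n = 126; position = n/4 = 31.5.
This falls in the class [30, 35): L = 30, F = 18, f = 32, h = 5.
Lower quartile ≈ 30 + ((31.5 − 18) / 32) × 5 = 32.1094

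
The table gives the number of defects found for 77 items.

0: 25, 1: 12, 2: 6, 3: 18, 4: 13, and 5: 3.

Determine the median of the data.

Cumulative frequencies: 25, 37, 43, 61, 74, 77
n = 77, so the median is the value in position (n+1)/2 = 39.
Position 39 falls at value 2.

2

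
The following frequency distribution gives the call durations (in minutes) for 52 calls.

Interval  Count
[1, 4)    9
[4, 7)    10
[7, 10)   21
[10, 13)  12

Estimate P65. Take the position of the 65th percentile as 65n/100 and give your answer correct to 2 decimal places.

9.11

Cumulative frequencies: 9, 19, 40, 52
n = 52; position = 65n/100 = 33.8.
This falls in the class [7, 10): L = 7, F = 19, f = 21, h = 3.
65th percentile ≈ 7 + ((33.8 − 19) / 21) × 3 = 9.1143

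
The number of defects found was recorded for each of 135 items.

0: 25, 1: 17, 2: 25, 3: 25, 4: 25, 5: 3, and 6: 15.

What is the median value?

3

Cumulative frequencies: 25, 42, 67, 92, 117, 120, 135
n = 135, so the median is the value in position (n+1)/2 = 68.
Position 68 falls at value 3.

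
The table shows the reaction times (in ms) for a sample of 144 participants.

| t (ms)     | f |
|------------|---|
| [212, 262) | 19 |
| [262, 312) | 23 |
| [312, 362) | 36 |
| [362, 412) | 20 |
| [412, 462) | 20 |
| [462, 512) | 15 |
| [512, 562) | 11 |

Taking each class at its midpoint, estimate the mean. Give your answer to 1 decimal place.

367.6

Midpoints: 237, 287, 337, 387, 437, 487, 537
Σfm = 19×237 + 23×287 + 36×337 + 20×387 + 20×437 + 15×487 + 11×537 = 52928
n = Σf = 144
Mean = 52928 / 144 = 367.5556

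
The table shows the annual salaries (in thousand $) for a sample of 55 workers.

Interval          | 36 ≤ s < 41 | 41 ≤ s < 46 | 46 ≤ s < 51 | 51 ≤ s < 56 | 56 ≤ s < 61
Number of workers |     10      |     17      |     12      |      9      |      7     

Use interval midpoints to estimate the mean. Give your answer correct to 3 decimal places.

Midpoints: 38.5, 43.5, 48.5, 53.5, 58.5
Σfm = 10×38.5 + 17×43.5 + 12×48.5 + 9×53.5 + 7×58.5 = 2597.5
n = Σf = 55
Mean = 2597.5 / 55 = 47.2273

47.227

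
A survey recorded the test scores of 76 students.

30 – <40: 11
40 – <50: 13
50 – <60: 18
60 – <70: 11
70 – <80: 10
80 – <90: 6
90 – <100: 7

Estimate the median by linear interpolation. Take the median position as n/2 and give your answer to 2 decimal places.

57.78

Cumulative frequencies: 11, 24, 42, 53, 63, 69, 76
n = 76; position = n/2 = 38.
This falls in the class 50 – <60: L = 50, F = 24, f = 18, h = 10.
Median ≈ 50 + ((38 − 24) / 18) × 10 = 57.7778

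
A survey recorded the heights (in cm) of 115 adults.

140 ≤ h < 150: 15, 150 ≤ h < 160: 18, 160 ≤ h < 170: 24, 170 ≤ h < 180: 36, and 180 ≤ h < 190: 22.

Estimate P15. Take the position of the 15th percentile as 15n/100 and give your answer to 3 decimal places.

151.250

Cumulative frequencies: 15, 33, 57, 93, 115
n = 115; position = 15n/100 = 17.25.
This falls in the class 150 ≤ h < 160: L = 150, F = 15, f = 18, h = 10.
15th percentile ≈ 150 + ((17.25 − 15) / 18) × 10 = 151.2500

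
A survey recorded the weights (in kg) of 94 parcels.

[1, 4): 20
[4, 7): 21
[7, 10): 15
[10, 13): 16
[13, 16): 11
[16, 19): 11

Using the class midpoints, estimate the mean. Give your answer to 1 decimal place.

Midpoints: 2.5, 5.5, 8.5, 11.5, 14.5, 17.5
Σfm = 20×2.5 + 21×5.5 + 15×8.5 + 16×11.5 + 11×14.5 + 11×17.5 = 829
n = Σf = 94
Mean = 829 / 94 = 8.8191

8.8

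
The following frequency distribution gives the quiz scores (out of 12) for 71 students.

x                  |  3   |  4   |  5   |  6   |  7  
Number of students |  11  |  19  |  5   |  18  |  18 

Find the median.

6

Cumulative frequencies: 11, 30, 35, 53, 71
n = 71, so the median is the value in position (n+1)/2 = 36.
Position 36 falls at value 6.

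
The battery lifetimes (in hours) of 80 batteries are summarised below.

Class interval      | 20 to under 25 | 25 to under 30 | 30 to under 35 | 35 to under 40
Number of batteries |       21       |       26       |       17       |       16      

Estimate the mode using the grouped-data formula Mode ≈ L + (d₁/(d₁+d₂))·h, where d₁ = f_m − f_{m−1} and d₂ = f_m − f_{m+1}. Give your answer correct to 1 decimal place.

Modal class: 25 to under 30 (highest frequency 26).
d₁ = 26 − 21 = 5, d₂ = 26 − 17 = 9
Mode ≈ 25 + (5/(5+9)) × 5 = 25 + 1.7857 = 26.7857

26.8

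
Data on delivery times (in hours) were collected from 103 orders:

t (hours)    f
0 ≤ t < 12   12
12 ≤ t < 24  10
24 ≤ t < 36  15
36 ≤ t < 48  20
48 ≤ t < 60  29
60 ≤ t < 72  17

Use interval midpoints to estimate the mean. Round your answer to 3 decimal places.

41.068

Midpoints: 6, 18, 30, 42, 54, 66
Σfm = 12×6 + 10×18 + 15×30 + 20×42 + 29×54 + 17×66 = 4230
n = Σf = 103
Mean = 4230 / 103 = 41.0680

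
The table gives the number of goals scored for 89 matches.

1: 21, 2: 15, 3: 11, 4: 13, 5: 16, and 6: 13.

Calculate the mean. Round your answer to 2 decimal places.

Values: 1, 2, 3, 4, 5, 6
Σfx = 21×1 + 15×2 + 11×3 + 13×4 + 16×5 + 13×6 = 294
n = Σf = 89
Mean = 294 / 89 = 3.3034

3.30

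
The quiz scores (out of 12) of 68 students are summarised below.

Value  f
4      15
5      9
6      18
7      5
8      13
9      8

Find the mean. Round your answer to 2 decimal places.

6.24

Values: 4, 5, 6, 7, 8, 9
Σfx = 15×4 + 9×5 + 18×6 + 5×7 + 13×8 + 8×9 = 424
n = Σf = 68
Mean = 424 / 68 = 6.2353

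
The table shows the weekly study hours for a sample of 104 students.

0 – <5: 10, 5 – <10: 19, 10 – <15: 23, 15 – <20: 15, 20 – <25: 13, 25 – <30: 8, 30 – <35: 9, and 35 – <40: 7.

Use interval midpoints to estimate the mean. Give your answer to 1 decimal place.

17.2

Midpoints: 2.5, 7.5, 12.5, 17.5, 22.5, 27.5, 32.5, 37.5
Σfm = 10×2.5 + 19×7.5 + 23×12.5 + 15×17.5 + 13×22.5 + 8×27.5 + 9×32.5 + 7×37.5 = 1785
n = Σf = 104
Mean = 1785 / 104 = 17.1635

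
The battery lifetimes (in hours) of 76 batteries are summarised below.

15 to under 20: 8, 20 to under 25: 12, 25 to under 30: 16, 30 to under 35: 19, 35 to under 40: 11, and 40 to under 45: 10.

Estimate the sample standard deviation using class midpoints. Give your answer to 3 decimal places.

7.587

Midpoints: 17.5, 22.5, 27.5, 32.5, 37.5, 42.5
n = 76, Σfm = 2305, mean = 30.3289
Σfm² = 74225
Σf(m − x̄)² = Σfm² − (Σfm)²/n = 74225 − 2305²/76 = 4316.7763
Sample variance = 4316.7763 / 75 = 57.5570
Standard deviation = √57.5570 = 7.5866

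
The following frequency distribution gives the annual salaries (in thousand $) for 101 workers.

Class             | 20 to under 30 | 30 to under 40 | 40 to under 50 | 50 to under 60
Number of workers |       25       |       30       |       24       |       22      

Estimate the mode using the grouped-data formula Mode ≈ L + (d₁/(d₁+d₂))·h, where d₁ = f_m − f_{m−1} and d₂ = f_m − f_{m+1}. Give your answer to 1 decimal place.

Modal class: 30 to under 40 (highest frequency 30).
d₁ = 30 − 25 = 5, d₂ = 30 − 24 = 6
Mode ≈ 30 + (5/(5+6)) × 10 = 30 + 4.5455 = 34.5455

34.5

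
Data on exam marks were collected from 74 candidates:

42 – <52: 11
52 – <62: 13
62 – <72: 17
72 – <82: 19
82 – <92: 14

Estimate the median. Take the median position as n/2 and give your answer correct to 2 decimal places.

69.65

Cumulative frequencies: 11, 24, 41, 60, 74
n = 74; position = n/2 = 37.
This falls in the class 62 – <72: L = 62, F = 24, f = 17, h = 10.
Median ≈ 62 + ((37 − 24) / 17) × 10 = 69.6471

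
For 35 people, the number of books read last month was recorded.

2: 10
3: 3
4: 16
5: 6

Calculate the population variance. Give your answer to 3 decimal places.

1.164

Values: 2, 3, 4, 5
n = 35, Σfx = 123, mean = 3.5143
Σfx² = 473
Σf(x − x̄)² = Σfx² − (Σfx)²/n = 473 − 123²/35 = 40.7429
Population variance = 40.7429 / 35 = 1.1641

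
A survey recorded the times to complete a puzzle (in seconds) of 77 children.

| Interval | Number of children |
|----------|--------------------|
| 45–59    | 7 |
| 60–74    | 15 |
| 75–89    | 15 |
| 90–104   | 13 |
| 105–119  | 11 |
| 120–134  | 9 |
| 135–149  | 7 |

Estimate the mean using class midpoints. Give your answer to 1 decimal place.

93.9

Midpoints: 52, 67, 82, 97, 112, 127, 142
Σfm = 7×52 + 15×67 + 15×82 + 13×97 + 11×112 + 9×127 + 7×142 = 7229
n = Σf = 77
Mean = 7229 / 77 = 93.8831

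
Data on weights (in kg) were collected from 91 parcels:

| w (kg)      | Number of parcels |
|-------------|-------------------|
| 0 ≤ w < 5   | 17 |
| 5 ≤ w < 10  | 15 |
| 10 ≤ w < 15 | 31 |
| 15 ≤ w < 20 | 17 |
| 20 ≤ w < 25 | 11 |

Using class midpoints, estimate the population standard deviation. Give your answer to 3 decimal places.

Midpoints: 2.5, 7.5, 12.5, 17.5, 22.5
n = 91, Σfm = 1087.5, mean = 11.9505
Σfm² = 16568.75
Σf(m − x̄)² = Σfm² − (Σfm)²/n = 16568.75 − 1087.5²/91 = 3572.5275
Population variance = 3572.5275 / 91 = 39.2585
Standard deviation = √39.2585 = 6.2657

6.266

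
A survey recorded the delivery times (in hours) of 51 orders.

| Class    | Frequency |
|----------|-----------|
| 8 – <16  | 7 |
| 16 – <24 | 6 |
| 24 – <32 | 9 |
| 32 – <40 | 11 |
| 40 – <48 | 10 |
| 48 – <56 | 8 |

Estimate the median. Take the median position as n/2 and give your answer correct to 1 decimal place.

34.5

Cumulative frequencies: 7, 13, 22, 33, 43, 51
n = 51; position = n/2 = 25.5.
This falls in the class 32 – <40: L = 32, F = 22, f = 11, h = 8.
Median ≈ 32 + ((25.5 − 22) / 11) × 8 = 34.5455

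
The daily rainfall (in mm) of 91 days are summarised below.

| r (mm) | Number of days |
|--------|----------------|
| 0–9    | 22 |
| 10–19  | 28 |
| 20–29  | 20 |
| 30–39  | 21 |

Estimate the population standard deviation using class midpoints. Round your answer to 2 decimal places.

10.92

Midpoints: 4.5, 14.5, 24.5, 34.5
n = 91, Σfm = 1719.5, mean = 18.8956
Σfm² = 43332.75
Σf(m − x̄)² = Σfm² − (Σfm)²/n = 43332.75 − 1719.5²/91 = 10841.7582
Population variance = 10841.7582 / 91 = 119.1402
Standard deviation = √119.1402 = 10.9151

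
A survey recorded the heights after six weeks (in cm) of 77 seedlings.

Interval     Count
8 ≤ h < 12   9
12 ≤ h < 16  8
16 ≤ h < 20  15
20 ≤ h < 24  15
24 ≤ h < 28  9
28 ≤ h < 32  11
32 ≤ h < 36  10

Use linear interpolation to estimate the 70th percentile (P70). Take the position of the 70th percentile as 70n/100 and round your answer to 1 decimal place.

Cumulative frequencies: 9, 17, 32, 47, 56, 67, 77
n = 77; position = 70n/100 = 53.9.
This falls in the class 24 ≤ h < 28: L = 24, F = 47, f = 9, h = 4.
70th percentile ≈ 24 + ((53.9 − 47) / 9) × 4 = 27.0667

27.1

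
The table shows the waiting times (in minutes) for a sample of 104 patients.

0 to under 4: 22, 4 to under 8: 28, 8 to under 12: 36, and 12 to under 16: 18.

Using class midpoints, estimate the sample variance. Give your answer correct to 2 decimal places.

16.46

Midpoints: 2, 6, 10, 14
n = 104, Σfm = 824, mean = 7.9231
Σfm² = 8224
Σf(m − x̄)² = Σfm² − (Σfm)²/n = 8224 − 824²/104 = 1695.3846
Sample variance = 1695.3846 / 103 = 16.4600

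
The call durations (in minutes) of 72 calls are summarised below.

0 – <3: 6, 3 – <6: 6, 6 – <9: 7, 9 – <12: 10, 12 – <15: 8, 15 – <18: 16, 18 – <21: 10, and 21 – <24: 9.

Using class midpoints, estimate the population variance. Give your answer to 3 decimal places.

Midpoints: 1.5, 4.5, 7.5, 10.5, 13.5, 16.5, 19.5, 22.5
n = 72, Σfm = 963, mean = 13.3750
Σfm² = 15804
Σf(m − x̄)² = Σfm² − (Σfm)²/n = 15804 − 963²/72 = 2923.8750
Population variance = 2923.8750 / 72 = 40.6094

40.609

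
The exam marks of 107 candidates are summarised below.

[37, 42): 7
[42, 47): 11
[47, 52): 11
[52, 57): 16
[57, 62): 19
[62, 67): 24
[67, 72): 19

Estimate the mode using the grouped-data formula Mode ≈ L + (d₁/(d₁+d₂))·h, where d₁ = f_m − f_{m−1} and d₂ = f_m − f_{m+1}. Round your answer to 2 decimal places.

Modal class: [62, 67) (highest frequency 24).
d₁ = 24 − 19 = 5, d₂ = 24 − 19 = 5
Mode ≈ 62 + (5/(5+5)) × 5 = 62 + 2.5000 = 64.5000

64.50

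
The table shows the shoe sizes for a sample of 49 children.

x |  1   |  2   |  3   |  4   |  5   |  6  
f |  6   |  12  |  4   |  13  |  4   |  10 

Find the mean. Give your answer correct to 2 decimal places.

Values: 1, 2, 3, 4, 5, 6
Σfx = 6×1 + 12×2 + 4×3 + 13×4 + 4×5 + 10×6 = 174
n = Σf = 49
Mean = 174 / 49 = 3.5510

3.55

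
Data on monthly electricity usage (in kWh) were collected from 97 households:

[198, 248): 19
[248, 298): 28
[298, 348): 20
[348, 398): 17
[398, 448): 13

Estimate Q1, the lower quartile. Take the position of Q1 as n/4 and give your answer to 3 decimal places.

Cumulative frequencies: 19, 47, 67, 84, 97
n = 97; position = n/4 = 24.25.
This falls in the class [248, 298): L = 248, F = 19, f = 28, h = 50.
Lower quartile ≈ 248 + ((24.25 − 19) / 28) × 50 = 257.3750

257.375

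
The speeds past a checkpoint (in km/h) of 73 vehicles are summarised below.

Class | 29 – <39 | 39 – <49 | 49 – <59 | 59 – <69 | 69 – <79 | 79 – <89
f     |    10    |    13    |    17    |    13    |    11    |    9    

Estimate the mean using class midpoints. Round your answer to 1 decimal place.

58.0

Midpoints: 34, 44, 54, 64, 74, 84
Σfm = 10×34 + 13×44 + 17×54 + 13×64 + 11×74 + 9×84 = 4232
n = Σf = 73
Mean = 4232 / 73 = 57.9726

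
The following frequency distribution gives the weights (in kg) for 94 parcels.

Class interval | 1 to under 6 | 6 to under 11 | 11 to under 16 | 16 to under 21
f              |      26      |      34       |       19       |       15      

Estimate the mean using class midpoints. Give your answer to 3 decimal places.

Midpoints: 3.5, 8.5, 13.5, 18.5
Σfm = 26×3.5 + 34×8.5 + 19×13.5 + 15×18.5 = 914
n = Σf = 94
Mean = 914 / 94 = 9.7234

9.723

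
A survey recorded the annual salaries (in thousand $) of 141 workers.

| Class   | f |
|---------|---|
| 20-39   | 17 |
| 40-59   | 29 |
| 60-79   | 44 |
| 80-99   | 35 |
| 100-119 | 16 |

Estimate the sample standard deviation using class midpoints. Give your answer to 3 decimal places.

Midpoints: 29.5, 49.5, 69.5, 89.5, 109.5
n = 141, Σfm = 9879.5, mean = 70.0674
Σfm² = 770585.25
Σf(m − x̄)² = Σfm² − (Σfm)²/n = 770585.25 − 9879.5²/141 = 78354.6099
Sample variance = 78354.6099 / 140 = 559.6758
Standard deviation = √559.6758 = 23.6575

23.657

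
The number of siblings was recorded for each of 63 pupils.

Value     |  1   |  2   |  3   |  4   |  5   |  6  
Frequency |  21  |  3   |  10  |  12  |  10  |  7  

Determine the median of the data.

3

Cumulative frequencies: 21, 24, 34, 46, 56, 63
n = 63, so the median is the value in position (n+1)/2 = 32.
Position 32 falls at value 3.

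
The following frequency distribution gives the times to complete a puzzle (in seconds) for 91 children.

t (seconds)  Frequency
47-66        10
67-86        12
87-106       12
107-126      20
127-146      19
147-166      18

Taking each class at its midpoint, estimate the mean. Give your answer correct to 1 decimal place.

Midpoints: 56.5, 76.5, 96.5, 116.5, 136.5, 156.5
Σfm = 10×56.5 + 12×76.5 + 12×96.5 + 20×116.5 + 19×136.5 + 18×156.5 = 10381.5
n = Σf = 91
Mean = 10381.5 / 91 = 114.0824

114.1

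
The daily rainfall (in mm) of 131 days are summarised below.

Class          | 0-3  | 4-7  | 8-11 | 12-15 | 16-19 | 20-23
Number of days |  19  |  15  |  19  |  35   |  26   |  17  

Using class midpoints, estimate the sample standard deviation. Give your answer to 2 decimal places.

6.35

Midpoints: 1.5, 5.5, 9.5, 13.5, 17.5, 21.5
n = 131, Σfm = 1584.5, mean = 12.0954
Σfm² = 24410.75
Σf(m − x̄)² = Σfm² − (Σfm)²/n = 24410.75 − 1584.5²/131 = 5245.5573
Sample variance = 5245.5573 / 130 = 40.3504
Standard deviation = √40.3504 = 6.3522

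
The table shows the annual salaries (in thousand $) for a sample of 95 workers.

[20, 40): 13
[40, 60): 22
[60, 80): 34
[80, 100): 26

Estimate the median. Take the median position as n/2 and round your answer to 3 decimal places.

67.353

Cumulative frequencies: 13, 35, 69, 95
n = 95; position = n/2 = 47.5.
This falls in the class [60, 80): L = 60, F = 35, f = 34, h = 20.
Median ≈ 60 + ((47.5 − 35) / 34) × 20 = 67.3529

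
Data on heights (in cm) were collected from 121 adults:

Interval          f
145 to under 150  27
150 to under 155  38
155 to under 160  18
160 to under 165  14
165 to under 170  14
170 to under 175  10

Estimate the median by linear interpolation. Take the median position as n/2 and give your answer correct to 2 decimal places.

Cumulative frequencies: 27, 65, 83, 97, 111, 121
n = 121; position = n/2 = 60.5.
This falls in the class 150 to under 155: L = 150, F = 27, f = 38, h = 5.
Median ≈ 150 + ((60.5 − 27) / 38) × 5 = 154.4079

154.41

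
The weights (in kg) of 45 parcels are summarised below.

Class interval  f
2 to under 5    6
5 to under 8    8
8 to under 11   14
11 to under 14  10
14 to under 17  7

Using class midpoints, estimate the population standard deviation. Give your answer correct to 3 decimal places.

3.732

Midpoints: 3.5, 6.5, 9.5, 12.5, 15.5
n = 45, Σfm = 439.5, mean = 9.7667
Σfm² = 4919.25
Σf(m − x̄)² = Σfm² − (Σfm)²/n = 4919.25 − 439.5²/45 = 626.8000
Population variance = 626.8000 / 45 = 13.9289
Standard deviation = √13.9289 = 3.7321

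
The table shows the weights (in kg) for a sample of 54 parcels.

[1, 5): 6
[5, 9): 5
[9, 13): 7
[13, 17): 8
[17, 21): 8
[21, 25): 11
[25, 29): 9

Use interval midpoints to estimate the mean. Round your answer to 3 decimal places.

Midpoints: 3, 7, 11, 15, 19, 23, 27
Σfm = 6×3 + 5×7 + 7×11 + 8×15 + 8×19 + 11×23 + 9×27 = 898
n = Σf = 54
Mean = 898 / 54 = 16.6296

16.630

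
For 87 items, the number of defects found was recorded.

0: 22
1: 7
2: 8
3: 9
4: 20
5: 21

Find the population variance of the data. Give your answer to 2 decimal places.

Values: 0, 1, 2, 3, 4, 5
n = 87, Σfx = 235, mean = 2.7011
Σfx² = 965
Σf(x − x̄)² = Σfx² − (Σfx)²/n = 965 − 235²/87 = 330.2299
Population variance = 330.2299 / 87 = 3.7957

3.80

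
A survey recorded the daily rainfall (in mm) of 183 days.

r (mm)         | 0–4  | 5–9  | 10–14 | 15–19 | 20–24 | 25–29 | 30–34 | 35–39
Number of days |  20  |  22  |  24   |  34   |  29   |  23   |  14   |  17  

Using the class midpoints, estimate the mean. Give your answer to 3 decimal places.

18.557

Midpoints: 2, 7, 12, 17, 22, 27, 32, 37
Σfm = 20×2 + 22×7 + 24×12 + 34×17 + 29×22 + 23×27 + 14×32 + 17×37 = 3396
n = Σf = 183
Mean = 3396 / 183 = 18.5574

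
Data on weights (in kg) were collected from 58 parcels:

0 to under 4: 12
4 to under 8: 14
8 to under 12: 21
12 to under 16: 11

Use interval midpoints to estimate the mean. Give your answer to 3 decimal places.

8.138

Midpoints: 2, 6, 10, 14
Σfm = 12×2 + 14×6 + 21×10 + 11×14 = 472
n = Σf = 58
Mean = 472 / 58 = 8.1379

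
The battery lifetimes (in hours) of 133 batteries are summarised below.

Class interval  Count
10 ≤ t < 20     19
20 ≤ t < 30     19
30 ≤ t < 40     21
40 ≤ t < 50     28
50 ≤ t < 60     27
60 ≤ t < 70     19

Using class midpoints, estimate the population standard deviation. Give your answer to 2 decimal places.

Midpoints: 15, 25, 35, 45, 55, 65
n = 133, Σfm = 5475, mean = 41.1654
Σfm² = 260525
Σf(m − x̄)² = Σfm² − (Σfm)²/n = 260525 − 5475²/133 = 35144.3609
Population variance = 35144.3609 / 133 = 264.2433
Standard deviation = √264.2433 = 16.2556

16.26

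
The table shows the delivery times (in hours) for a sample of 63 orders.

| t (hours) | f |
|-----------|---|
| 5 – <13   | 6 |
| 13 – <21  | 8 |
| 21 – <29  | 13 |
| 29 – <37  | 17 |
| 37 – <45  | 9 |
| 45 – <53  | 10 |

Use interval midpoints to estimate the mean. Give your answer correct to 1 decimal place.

30.7

Midpoints: 9, 17, 25, 33, 41, 49
Σfm = 6×9 + 8×17 + 13×25 + 17×33 + 9×41 + 10×49 = 1935
n = Σf = 63
Mean = 1935 / 63 = 30.7143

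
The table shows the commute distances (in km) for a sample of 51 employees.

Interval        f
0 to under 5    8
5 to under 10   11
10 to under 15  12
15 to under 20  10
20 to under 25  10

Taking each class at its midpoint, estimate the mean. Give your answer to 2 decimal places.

Midpoints: 2.5, 7.5, 12.5, 17.5, 22.5
Σfm = 8×2.5 + 11×7.5 + 12×12.5 + 10×17.5 + 10×22.5 = 652.5
n = Σf = 51
Mean = 652.5 / 51 = 12.7941

12.79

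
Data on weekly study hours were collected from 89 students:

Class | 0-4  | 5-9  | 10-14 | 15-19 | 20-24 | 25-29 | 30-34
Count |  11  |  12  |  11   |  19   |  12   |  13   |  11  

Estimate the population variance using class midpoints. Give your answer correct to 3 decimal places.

Midpoints: 2, 7, 12, 17, 22, 27, 32
n = 89, Σfm = 1528, mean = 17.1685
Σfm² = 34256
Σf(m − x̄)² = Σfm² − (Σfm)²/n = 34256 − 1528²/89 = 8022.4719
Population variance = 8022.4719 / 89 = 90.1401

90.140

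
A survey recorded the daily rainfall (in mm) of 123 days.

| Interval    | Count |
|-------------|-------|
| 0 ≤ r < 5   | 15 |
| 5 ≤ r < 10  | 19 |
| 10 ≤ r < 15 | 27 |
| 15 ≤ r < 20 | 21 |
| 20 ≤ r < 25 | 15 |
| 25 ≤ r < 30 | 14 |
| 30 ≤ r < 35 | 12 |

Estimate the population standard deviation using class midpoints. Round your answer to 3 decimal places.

9.120

Midpoints: 2.5, 7.5, 12.5, 17.5, 22.5, 27.5, 32.5
n = 123, Σfm = 1997.5, mean = 16.2398
Σfm² = 42668.75
Σf(m − x̄)² = Σfm² − (Σfm)²/n = 42668.75 − 1997.5²/123 = 10229.6748
Population variance = 10229.6748 / 123 = 83.1681
Standard deviation = √83.1681 = 9.1197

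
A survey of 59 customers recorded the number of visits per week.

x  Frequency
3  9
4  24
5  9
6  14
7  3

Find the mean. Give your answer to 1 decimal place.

4.6

Values: 3, 4, 5, 6, 7
Σfx = 9×3 + 24×4 + 9×5 + 14×6 + 3×7 = 273
n = Σf = 59
Mean = 273 / 59 = 4.6271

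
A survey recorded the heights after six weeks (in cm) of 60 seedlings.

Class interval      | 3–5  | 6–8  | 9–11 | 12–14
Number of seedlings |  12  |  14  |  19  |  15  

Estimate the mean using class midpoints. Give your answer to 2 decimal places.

Midpoints: 4, 7, 10, 13
Σfm = 12×4 + 14×7 + 19×10 + 15×13 = 531
n = Σf = 60
Mean = 531 / 60 = 8.8500

8.85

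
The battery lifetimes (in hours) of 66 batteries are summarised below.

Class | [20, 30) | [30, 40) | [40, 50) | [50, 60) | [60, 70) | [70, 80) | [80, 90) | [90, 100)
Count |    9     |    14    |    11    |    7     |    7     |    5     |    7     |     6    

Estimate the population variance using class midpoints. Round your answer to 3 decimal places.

505.693

Midpoints: 25, 35, 45, 55, 65, 75, 85, 95
n = 66, Σfm = 3590, mean = 54.3939
Σfm² = 228650
Σf(m − x̄)² = Σfm² − (Σfm)²/n = 228650 − 3590²/66 = 33375.7576
Population variance = 33375.7576 / 66 = 505.6933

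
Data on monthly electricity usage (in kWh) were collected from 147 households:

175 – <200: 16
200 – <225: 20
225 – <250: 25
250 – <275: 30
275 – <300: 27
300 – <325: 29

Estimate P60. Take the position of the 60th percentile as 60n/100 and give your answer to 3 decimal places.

Cumulative frequencies: 16, 36, 61, 91, 118, 147
n = 147; position = 60n/100 = 88.2.
This falls in the class 250 – <275: L = 250, F = 61, f = 30, h = 25.
60th percentile ≈ 250 + ((88.2 − 61) / 30) × 25 = 272.6667

272.667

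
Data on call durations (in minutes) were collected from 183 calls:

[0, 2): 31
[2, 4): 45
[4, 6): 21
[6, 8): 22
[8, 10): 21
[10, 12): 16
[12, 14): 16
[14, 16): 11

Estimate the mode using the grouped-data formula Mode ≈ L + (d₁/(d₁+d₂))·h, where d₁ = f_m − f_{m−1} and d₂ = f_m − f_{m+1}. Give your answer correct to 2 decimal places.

2.74

Modal class: [2, 4) (highest frequency 45).
d₁ = 45 − 31 = 14, d₂ = 45 − 21 = 24
Mode ≈ 2 + (14/(14+24)) × 2 = 2 + 0.7368 = 2.7368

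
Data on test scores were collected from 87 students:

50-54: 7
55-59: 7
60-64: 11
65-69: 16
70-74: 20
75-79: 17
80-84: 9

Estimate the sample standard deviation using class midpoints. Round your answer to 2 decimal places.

Midpoints: 52, 57, 62, 67, 72, 77, 82
n = 87, Σfm = 6004, mean = 69.0115
Σfm² = 420768
Σf(m − x̄)² = Σfm² − (Σfm)²/n = 420768 − 6004²/87 = 6422.9885
Sample variance = 6422.9885 / 86 = 74.6859
Standard deviation = √74.6859 = 8.6421

8.64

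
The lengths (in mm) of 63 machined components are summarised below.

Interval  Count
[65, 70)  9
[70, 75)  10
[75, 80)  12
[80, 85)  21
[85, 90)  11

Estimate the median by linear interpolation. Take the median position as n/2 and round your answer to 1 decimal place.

80.1

Cumulative frequencies: 9, 19, 31, 52, 63
n = 63; position = n/2 = 31.5.
This falls in the class [80, 85): L = 80, F = 31, f = 21, h = 5.
Median ≈ 80 + ((31.5 − 31) / 21) × 5 = 80.1190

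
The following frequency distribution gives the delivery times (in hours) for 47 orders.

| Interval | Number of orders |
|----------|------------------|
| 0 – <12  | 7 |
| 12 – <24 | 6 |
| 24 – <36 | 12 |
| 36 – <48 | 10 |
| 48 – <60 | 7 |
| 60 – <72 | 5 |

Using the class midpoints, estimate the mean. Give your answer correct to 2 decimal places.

Midpoints: 6, 18, 30, 42, 54, 66
Σfm = 7×6 + 6×18 + 12×30 + 10×42 + 7×54 + 5×66 = 1638
n = Σf = 47
Mean = 1638 / 47 = 34.8511

34.85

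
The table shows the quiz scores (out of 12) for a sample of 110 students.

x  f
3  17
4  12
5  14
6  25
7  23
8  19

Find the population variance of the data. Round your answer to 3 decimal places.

2.790

Values: 3, 4, 5, 6, 7, 8
n = 110, Σfx = 632, mean = 5.7455
Σfx² = 3938
Σf(x − x̄)² = Σfx² − (Σfx)²/n = 3938 − 632²/110 = 306.8727
Population variance = 306.8727 / 110 = 2.7898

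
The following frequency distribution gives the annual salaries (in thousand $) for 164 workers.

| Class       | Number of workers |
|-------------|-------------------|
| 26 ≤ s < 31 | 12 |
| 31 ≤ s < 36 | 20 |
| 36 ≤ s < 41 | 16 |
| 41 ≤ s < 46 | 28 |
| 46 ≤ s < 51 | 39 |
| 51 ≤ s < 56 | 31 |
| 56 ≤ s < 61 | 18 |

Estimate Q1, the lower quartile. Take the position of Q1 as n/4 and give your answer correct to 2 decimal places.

Cumulative frequencies: 12, 32, 48, 76, 115, 146, 164
n = 164; position = n/4 = 41.
This falls in the class 36 ≤ s < 41: L = 36, F = 32, f = 16, h = 5.
Lower quartile ≈ 36 + ((41 − 32) / 16) × 5 = 38.8125

38.81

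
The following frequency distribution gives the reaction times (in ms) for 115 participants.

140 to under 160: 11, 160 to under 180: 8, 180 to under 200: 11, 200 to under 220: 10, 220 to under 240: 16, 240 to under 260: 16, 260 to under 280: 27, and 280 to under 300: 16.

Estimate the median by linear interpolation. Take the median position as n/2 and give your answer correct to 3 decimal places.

241.875

Cumulative frequencies: 11, 19, 30, 40, 56, 72, 99, 115
n = 115; position = n/2 = 57.5.
This falls in the class 240 to under 260: L = 240, F = 56, f = 16, h = 20.
Median ≈ 240 + ((57.5 − 56) / 16) × 20 = 241.8750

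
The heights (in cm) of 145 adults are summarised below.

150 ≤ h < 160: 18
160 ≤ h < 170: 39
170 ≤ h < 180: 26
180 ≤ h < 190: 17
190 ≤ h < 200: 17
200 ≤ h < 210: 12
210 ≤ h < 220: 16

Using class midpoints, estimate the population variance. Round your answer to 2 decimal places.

Midpoints: 155, 165, 175, 185, 195, 205, 215
n = 145, Σfm = 26135, mean = 180.2414
Σfm² = 4762625
Σf(m − x̄)² = Σfm² − (Σfm)²/n = 4762625 − 26135²/145 = 52016.5517
Population variance = 52016.5517 / 145 = 358.7348

358.73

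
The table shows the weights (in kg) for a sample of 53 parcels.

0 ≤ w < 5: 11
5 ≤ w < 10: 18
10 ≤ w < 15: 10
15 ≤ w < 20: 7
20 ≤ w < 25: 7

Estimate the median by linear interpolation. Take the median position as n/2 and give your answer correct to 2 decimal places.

Cumulative frequencies: 11, 29, 39, 46, 53
n = 53; position = n/2 = 26.5.
This falls in the class 5 ≤ w < 10: L = 5, F = 11, f = 18, h = 5.
Median ≈ 5 + ((26.5 − 11) / 18) × 5 = 9.3056

9.31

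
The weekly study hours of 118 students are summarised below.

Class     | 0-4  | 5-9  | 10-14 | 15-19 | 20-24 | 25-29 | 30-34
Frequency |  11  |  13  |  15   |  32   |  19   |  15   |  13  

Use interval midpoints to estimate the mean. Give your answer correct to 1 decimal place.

17.6

Midpoints: 2, 7, 12, 17, 22, 27, 32
Σfm = 11×2 + 13×7 + 15×12 + 32×17 + 19×22 + 15×27 + 13×32 = 2076
n = Σf = 118
Mean = 2076 / 118 = 17.5932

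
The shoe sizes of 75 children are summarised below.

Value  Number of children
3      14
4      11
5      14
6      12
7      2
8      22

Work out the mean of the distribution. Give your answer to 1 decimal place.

5.6

Values: 3, 4, 5, 6, 7, 8
Σfx = 14×3 + 11×4 + 14×5 + 12×6 + 2×7 + 22×8 = 418
n = Σf = 75
Mean = 418 / 75 = 5.5733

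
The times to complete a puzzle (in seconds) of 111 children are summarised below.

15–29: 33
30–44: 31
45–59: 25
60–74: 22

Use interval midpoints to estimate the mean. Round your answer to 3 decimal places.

Midpoints: 22, 37, 52, 67
Σfm = 33×22 + 31×37 + 25×52 + 22×67 = 4647
n = Σf = 111
Mean = 4647 / 111 = 41.8649

41.865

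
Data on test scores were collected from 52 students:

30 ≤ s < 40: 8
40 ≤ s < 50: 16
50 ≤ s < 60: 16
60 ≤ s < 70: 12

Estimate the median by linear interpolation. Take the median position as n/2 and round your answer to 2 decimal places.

51.25

Cumulative frequencies: 8, 24, 40, 52
n = 52; position = n/2 = 26.
This falls in the class 50 ≤ s < 60: L = 50, F = 24, f = 16, h = 10.
Median ≈ 50 + ((26 − 24) / 16) × 10 = 51.2500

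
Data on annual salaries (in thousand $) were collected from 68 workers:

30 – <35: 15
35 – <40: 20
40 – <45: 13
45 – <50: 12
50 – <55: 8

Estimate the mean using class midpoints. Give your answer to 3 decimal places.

40.882

Midpoints: 32.5, 37.5, 42.5, 47.5, 52.5
Σfm = 15×32.5 + 20×37.5 + 13×42.5 + 12×47.5 + 8×52.5 = 2780
n = Σf = 68
Mean = 2780 / 68 = 40.8824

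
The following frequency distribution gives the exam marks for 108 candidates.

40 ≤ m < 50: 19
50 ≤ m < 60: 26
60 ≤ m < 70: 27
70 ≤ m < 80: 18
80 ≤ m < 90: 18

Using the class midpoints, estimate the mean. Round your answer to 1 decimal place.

Midpoints: 45, 55, 65, 75, 85
Σfm = 19×45 + 26×55 + 27×65 + 18×75 + 18×85 = 6920
n = Σf = 108
Mean = 6920 / 108 = 64.0741

64.1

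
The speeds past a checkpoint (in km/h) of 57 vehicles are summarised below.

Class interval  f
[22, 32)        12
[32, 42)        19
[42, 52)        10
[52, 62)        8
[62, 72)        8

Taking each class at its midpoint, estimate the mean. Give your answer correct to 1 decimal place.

43.7

Midpoints: 27, 37, 47, 57, 67
Σfm = 12×27 + 19×37 + 10×47 + 8×57 + 8×67 = 2489
n = Σf = 57
Mean = 2489 / 57 = 43.6667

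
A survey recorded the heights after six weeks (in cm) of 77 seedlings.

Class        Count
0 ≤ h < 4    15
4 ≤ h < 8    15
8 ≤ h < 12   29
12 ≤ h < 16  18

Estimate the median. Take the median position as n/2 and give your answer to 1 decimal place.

Cumulative frequencies: 15, 30, 59, 77
n = 77; position = n/2 = 38.5.
This falls in the class 8 ≤ h < 12: L = 8, F = 30, f = 29, h = 4.
Median ≈ 8 + ((38.5 − 30) / 29) × 4 = 9.1724

9.2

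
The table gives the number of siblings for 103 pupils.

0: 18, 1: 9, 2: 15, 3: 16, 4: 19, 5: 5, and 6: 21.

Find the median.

Cumulative frequencies: 18, 27, 42, 58, 77, 82, 103
n = 103, so the median is the value in position (n+1)/2 = 52.
Position 52 falls at value 3.

3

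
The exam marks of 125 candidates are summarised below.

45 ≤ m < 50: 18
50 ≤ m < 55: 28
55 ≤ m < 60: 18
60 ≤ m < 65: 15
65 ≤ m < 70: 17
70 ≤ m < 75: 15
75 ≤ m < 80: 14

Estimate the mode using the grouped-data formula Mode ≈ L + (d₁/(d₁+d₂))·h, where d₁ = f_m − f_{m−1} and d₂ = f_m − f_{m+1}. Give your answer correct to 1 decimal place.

52.5

Modal class: 50 ≤ m < 55 (highest frequency 28).
d₁ = 28 − 18 = 10, d₂ = 28 − 18 = 10
Mode ≈ 50 + (10/(10+10)) × 5 = 50 + 2.5000 = 52.5000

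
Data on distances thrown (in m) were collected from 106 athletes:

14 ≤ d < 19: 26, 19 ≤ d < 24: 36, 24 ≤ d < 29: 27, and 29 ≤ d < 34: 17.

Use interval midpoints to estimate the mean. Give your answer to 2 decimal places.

23.15

Midpoints: 16.5, 21.5, 26.5, 31.5
Σfm = 26×16.5 + 36×21.5 + 27×26.5 + 17×31.5 = 2454
n = Σf = 106
Mean = 2454 / 106 = 23.1509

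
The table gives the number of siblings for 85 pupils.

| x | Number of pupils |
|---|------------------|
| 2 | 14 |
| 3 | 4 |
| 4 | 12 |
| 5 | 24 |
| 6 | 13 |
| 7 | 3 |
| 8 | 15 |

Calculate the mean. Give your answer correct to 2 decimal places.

5.02

Values: 2, 3, 4, 5, 6, 7, 8
Σfx = 14×2 + 4×3 + 12×4 + 24×5 + 13×6 + 3×7 + 15×8 = 427
n = Σf = 85
Mean = 427 / 85 = 5.0235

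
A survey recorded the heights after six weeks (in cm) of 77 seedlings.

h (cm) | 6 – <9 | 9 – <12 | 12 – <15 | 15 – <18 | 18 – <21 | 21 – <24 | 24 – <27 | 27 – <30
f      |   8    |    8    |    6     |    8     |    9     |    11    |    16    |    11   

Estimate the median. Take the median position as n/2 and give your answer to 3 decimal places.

Cumulative frequencies: 8, 16, 22, 30, 39, 50, 66, 77
n = 77; position = n/2 = 38.5.
This falls in the class 18 – <21: L = 18, F = 30, f = 9, h = 3.
Median ≈ 18 + ((38.5 − 30) / 9) × 3 = 20.8333

20.833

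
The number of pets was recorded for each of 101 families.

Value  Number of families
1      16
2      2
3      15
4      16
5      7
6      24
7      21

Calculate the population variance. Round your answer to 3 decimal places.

Values: 1, 2, 3, 4, 5, 6, 7
n = 101, Σfx = 455, mean = 4.5050
Σfx² = 2483
Σf(x − x̄)² = Σfx² − (Σfx)²/n = 2483 − 455²/101 = 433.2475
Population variance = 433.2475 / 101 = 4.2896

4.290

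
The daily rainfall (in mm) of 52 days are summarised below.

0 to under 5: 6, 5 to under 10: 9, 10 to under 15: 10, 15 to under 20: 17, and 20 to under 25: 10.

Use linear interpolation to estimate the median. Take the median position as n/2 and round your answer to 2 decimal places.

15.29

Cumulative frequencies: 6, 15, 25, 42, 52
n = 52; position = n/2 = 26.
This falls in the class 15 to under 20: L = 15, F = 25, f = 17, h = 5.
Median ≈ 15 + ((26 − 25) / 17) × 5 = 15.2941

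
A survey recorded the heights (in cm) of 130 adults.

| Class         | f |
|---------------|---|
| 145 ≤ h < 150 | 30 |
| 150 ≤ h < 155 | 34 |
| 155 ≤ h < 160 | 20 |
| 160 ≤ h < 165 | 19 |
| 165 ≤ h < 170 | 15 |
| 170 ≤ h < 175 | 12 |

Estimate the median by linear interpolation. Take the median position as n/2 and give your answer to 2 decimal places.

Cumulative frequencies: 30, 64, 84, 103, 118, 130
n = 130; position = n/2 = 65.
This falls in the class 155 ≤ h < 160: L = 155, F = 64, f = 20, h = 5.
Median ≈ 155 + ((65 − 64) / 20) × 5 = 155.2500

155.25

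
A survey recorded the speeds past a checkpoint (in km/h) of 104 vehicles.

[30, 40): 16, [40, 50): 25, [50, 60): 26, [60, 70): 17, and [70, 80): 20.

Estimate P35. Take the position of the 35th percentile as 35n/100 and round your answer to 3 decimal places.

Cumulative frequencies: 16, 41, 67, 84, 104
n = 104; position = 35n/100 = 36.4.
This falls in the class [40, 50): L = 40, F = 16, f = 25, h = 10.
35th percentile ≈ 40 + ((36.4 − 16) / 25) × 10 = 48.1600

48.160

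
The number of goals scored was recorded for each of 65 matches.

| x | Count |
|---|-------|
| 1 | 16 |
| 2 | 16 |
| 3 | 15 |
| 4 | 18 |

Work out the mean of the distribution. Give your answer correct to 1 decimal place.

Values: 1, 2, 3, 4
Σfx = 16×1 + 16×2 + 15×3 + 18×4 = 165
n = Σf = 65
Mean = 165 / 65 = 2.5385

2.5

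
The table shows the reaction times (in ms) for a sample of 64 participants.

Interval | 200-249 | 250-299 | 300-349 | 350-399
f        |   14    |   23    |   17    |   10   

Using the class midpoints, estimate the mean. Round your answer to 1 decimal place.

292.5

Midpoints: 224.5, 274.5, 324.5, 374.5
Σfm = 14×224.5 + 23×274.5 + 17×324.5 + 10×374.5 = 18718
n = Σf = 64
Mean = 18718 / 64 = 292.4688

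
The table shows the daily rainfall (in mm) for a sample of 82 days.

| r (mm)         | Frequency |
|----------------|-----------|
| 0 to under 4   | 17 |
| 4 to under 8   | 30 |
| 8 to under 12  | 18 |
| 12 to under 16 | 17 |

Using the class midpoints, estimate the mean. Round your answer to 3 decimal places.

Midpoints: 2, 6, 10, 14
Σfm = 17×2 + 30×6 + 18×10 + 17×14 = 632
n = Σf = 82
Mean = 632 / 82 = 7.7073

7.707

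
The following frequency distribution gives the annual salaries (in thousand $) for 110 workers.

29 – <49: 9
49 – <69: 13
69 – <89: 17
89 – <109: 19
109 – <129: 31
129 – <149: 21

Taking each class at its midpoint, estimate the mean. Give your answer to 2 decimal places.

Midpoints: 39, 59, 79, 99, 119, 139
Σfm = 9×39 + 13×59 + 17×79 + 19×99 + 31×119 + 21×139 = 10950
n = Σf = 110
Mean = 10950 / 110 = 99.5455

99.55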